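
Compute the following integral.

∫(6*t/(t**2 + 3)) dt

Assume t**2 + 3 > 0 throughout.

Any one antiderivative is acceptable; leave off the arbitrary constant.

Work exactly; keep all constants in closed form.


Answer: 3*log(t**2 + 3).


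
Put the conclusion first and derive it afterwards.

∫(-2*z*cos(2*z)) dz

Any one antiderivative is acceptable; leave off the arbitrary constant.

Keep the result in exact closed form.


The answer is -z*sin(2*z) - cos(2*z)/2.
Step 1. Integrate ∫(-2*z*cos(2*z)) dz by parts with u = z, dv = (-2*cos(2*z)) dz, so v = -sin(2*z): now -z*sin(2*z) + ∫(sin(2*z)) dz.
Step 2. Evaluate the standard form: now -z*sin(2*z) - cos(2*z)/2.
Answer: -z*sin(2*z) - cos(2*z)/2.


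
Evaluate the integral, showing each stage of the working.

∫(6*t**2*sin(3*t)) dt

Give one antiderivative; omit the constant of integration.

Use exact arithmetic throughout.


Step 1. Integrate ∫(6*t**2*sin(3*t)) dt by parts with u = t**2, dv = (6*sin(3*t)) dt, so v = -2*cos(3*t): now -2*t**2*cos(3*t) + ∫(4*t*cos(3*t)) dt.
Step 2. Integrate ∫(4*t*cos(3*t)) dt by parts with u = t, dv = (4*cos(3*t)) dt, so v = 4*sin(3*t)/3: now -2*t**2*cos(3*t) + 4*t*sin(3*t)/3 + ∫(-4*sin(3*t)/3) dt.
Step 3. Evaluate the standard form: now -2*t**2*cos(3*t) + 4*t*sin(3*t)/3 + 4*cos(3*t)/9.
Answer: -2*t**2*cos(3*t) + 4*t*sin(3*t)/3 + 4*cos(3*t)/9.


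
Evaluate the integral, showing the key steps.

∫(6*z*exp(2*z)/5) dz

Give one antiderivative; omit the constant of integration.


Step 1. Integrate ∫(6*z*exp(2*z)/5) dz by parts with u = z, dv = (6*exp(2*z)/5) dz, so v = 3*exp(2*z)/5: now 3*z*exp(2*z)/5 + ∫(-3*exp(2*z)/5) dz.
Step 2. Evaluate the standard form: now 3*z*exp(2*z)/5 - 3*exp(2*z)/10.
Answer: 3*z*exp(2*z)/5 - 3*exp(2*z)/10.


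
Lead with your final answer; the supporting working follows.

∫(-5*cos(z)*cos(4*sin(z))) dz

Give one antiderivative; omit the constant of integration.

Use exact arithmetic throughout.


The answer is -5*sin(4*sin(z))/4.
Step 1. Substitute u = sin(z), turning ∫(-5*cos(z)*cos(4*sin(z))) dz into ∫(-5*cos(4*u)) du: now ∫(-5*cos(4*u)) du.
Step 2. Evaluate the standard form: now -5*sin(4*u)/4.
Step 3. Substitute back u = sin(z): now -5*sin(4*sin(z))/4.
Answer: -5*sin(4*sin(z))/4.


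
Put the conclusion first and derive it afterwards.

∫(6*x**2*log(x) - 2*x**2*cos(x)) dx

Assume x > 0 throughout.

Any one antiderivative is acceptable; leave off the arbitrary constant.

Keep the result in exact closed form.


The answer is 2*x**3*log(x) - 2*x**3/3 - 2*x**2*sin(x) - 4*x*cos(x) + 4*sin(x).
Step 1. Rewrite: now ∫(6*x**2*log(x)) dx + ∫(-2*x**2*cos(x)) dx.
Step 2. Integrate ∫(6*x**2*log(x)) dx by parts with u = log(x), dv = (6*x**2) dx, so v = 2*x**3 [assuming x > 0]: now 2*x**3*log(x) + ∫(-2*x**2) dx + ∫(-2*x**2*cos(x)) dx.
Step 3. Evaluate the standard form: now 2*x**3*log(x) - 2*x**3/3 + ∫(-2*x**2*cos(x)) dx.
Step 4. Integrate ∫(-2*x**2*cos(x)) dx by parts with u = x**2, dv = (-2*cos(x)) dx, so v = -2*sin(x): now 2*x**3*log(x) - 2*x**3/3 - 2*x**2*sin(x) + ∫(4*x*sin(x)) dx.
Step 5. Integrate ∫(4*x*sin(x)) dx by parts with u = x, dv = (4*sin(x)) dx, so v = -4*cos(x): now 2*x**3*log(x) - 2*x**3/3 - 2*x**2*sin(x) - 4*x*cos(x) + ∫(4*cos(x)) dx.
Step 6. Evaluate the standard form: now 2*x**3*log(x) - 2*x**3/3 - 2*x**2*sin(x) - 4*x*cos(x) + 4*sin(x).
Answer: 2*x**3*log(x) - 2*x**3/3 - 2*x**2*sin(x) - 4*x*cos(x) + 4*sin(x).


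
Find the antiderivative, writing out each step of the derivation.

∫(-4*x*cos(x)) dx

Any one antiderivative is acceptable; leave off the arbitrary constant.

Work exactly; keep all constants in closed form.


Step 1. Integrate ∫(-4*x*cos(x)) dx by parts with u = x, dv = (-4*cos(x)) dx, so v = -4*sin(x): now -4*x*sin(x) + ∫(4*sin(x)) dx.
Step 2. Evaluate the standard form: now -4*x*sin(x) - 4*cos(x).
Answer: -4*x*sin(x) - 4*cos(x).


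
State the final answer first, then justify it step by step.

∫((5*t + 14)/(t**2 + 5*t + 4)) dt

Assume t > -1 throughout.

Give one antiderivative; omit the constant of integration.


The answer is 3*log(t + 1) + 2*log(t + 4).
Step 1. Decompose ∫((5*t + 14)/(t**2 + 5*t + 4)) dt by partial fractions, (5*t + 14)/(t**2 + 5*t + 4) = 2/(t + 4) + 3/(t + 1): now ∫(3/(t + 1)) dt + ∫(2/(t + 4)) dt.
Step 2. Evaluate the standard form [assuming t > -4]: now 2*log(t + 4) + ∫(3/(t + 1)) dt.
Step 3. Evaluate the standard form [assuming t > -1]: now 3*log(t + 1) + 2*log(t + 4).
Answer: 3*log(t + 1) + 2*log(t + 4).


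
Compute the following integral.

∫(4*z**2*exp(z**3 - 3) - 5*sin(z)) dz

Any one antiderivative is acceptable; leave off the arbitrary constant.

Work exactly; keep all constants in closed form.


Answer: 4*exp(z**3 - 3)/3 + 5*cos(z).


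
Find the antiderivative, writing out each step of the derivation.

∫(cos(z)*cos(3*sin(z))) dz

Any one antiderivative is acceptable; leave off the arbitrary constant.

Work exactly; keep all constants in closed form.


Step 1. Substitute u = sin(z), turning ∫(cos(z)*cos(3*sin(z))) dz into ∫(cos(3*u)) du: now ∫(cos(3*u)) du.
Step 2. Evaluate the standard form: now sin(3*u)/3.
Step 3. Substitute back u = sin(z): now sin(3*sin(z))/3.
Answer: sin(3*sin(z))/3.


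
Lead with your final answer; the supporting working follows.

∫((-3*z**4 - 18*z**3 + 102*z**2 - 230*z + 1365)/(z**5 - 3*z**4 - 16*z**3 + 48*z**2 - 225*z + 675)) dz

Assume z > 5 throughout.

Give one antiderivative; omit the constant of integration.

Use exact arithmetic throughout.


The answer is -2*log(z - 5) - 3*log(z - 3) + 2*log(z + 5) + 2*atan(z/3)/3.
Step 1. Decompose ∫((-3*z**4 - 18*z**3 + 102*z**2 - 230*z + 1365)/(z**5 - 3*z**4 - 16*z**3 + 48*z**2 - 225*z + 675)) dz by partial fractions, (-3*z**4 - 18*z**3 + 102*z**2 - 230*z + 1365)/(z**5 - 3*z**4 - 16*z**3 + 48*z**2 - 225*z + 675) = 2/(z**2 + 9) + 2/(z + 5) - 3/(z - 3) - 2/(z - 5): now ∫(-2/(z - 5)) dz + ∫(-3/(z - 3)) dz + ∫(2/(z + 5)) dz + ∫(2/(z**2 + 9)) dz.
Step 2. Evaluate the standard form [assuming z > -5]: now 2*log(z + 5) + ∫(-2/(z - 5)) dz + ∫(-3/(z - 3)) dz + ∫(2/(z**2 + 9)) dz.
Step 3. Evaluate the standard form [assuming z > 3]: now -3*log(z - 3) + 2*log(z + 5) + ∫(-2/(z - 5)) dz + ∫(2/(z**2 + 9)) dz.
Step 4. Evaluate the standard form [assuming z > 5]: now -2*log(z - 5) - 3*log(z - 3) + 2*log(z + 5) + ∫(2/(z**2 + 9)) dz.
Step 5. Evaluate the standard form: now -2*log(z - 5) - 3*log(z - 3) + 2*log(z + 5) + 2*atan(z/3)/3.
Answer: -2*log(z - 5) - 3*log(z - 3) + 2*log(z + 5) + 2*atan(z/3)/3.


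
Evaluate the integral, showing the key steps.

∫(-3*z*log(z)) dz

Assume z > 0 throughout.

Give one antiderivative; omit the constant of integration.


Step 1. Integrate ∫(-3*z*log(z)) dz by parts with u = log(z), dv = (-3*z) dz, so v = -3*z**2/2 [assuming z > 0]: now -3*z**2*log(z)/2 + ∫(3*z/2) dz.
Step 2. Evaluate the standard form: now -3*z**2*log(z)/2 + 3*z**2/4.
Answer: -3*z**2*log(z)/2 + 3*z**2/4.


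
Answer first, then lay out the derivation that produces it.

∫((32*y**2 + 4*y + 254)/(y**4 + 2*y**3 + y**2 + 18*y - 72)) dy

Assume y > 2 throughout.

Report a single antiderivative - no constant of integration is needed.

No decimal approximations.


The answer is 5*log(y - 2) - 5*log(y + 4) + 2*atan(y/3)/3.
Step 1. Decompose ∫((32*y**2 + 4*y + 254)/(y**4 + 2*y**3 + y**2 + 18*y - 72)) dy by partial fractions, (32*y**2 + 4*y + 254)/(y**4 + 2*y**3 + y**2 + 18*y - 72) = 2/(y**2 + 9) - 5/(y + 4) + 5/(y - 2): now ∫(5/(y - 2)) dy + ∫(-5/(y + 4)) dy + ∫(2/(y**2 + 9)) dy.
Step 2. Evaluate the standard form [assuming y > -4]: now -5*log(y + 4) + ∫(5/(y - 2)) dy + ∫(2/(y**2 + 9)) dy.
Step 3. Evaluate the standard form [assuming y > 2]: now 5*log(y - 2) - 5*log(y + 4) + ∫(2/(y**2 + 9)) dy.
Step 4. Evaluate the standard form: now 5*log(y - 2) - 5*log(y + 4) + 2*atan(y/3)/3.
Answer: 5*log(y - 2) - 5*log(y + 4) + 2*atan(y/3)/3.


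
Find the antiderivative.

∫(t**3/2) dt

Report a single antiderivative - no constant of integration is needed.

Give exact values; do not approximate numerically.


Answer: t**4/8.


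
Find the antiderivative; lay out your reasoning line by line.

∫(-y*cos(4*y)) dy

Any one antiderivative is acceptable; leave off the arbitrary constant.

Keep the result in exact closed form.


Step 1. Integrate ∫(-y*cos(4*y)) dy by parts with u = y, dv = (-cos(4*y)) dy, so v = -sin(4*y)/4: now -y*sin(4*y)/4 + ∫(sin(4*y)/4) dy.
Step 2. Evaluate the standard form: now -y*sin(4*y)/4 - cos(4*y)/16.
Answer: -y*sin(4*y)/4 - cos(4*y)/16.


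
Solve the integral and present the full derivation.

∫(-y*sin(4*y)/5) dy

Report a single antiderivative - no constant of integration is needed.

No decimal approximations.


Step 1. Integrate ∫(-y*sin(4*y)/5) dy by parts with u = y, dv = (-sin(4*y)/5) dy, so v = cos(4*y)/20: now y*cos(4*y)/20 + ∫(-cos(4*y)/20) dy.
Step 2. Evaluate the standard form: now y*cos(4*y)/20 - sin(4*y)/80.
Answer: y*cos(4*y)/20 - sin(4*y)/80.


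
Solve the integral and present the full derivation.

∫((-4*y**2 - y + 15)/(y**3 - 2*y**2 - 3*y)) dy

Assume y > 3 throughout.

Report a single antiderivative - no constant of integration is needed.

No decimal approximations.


Step 1. Decompose ∫((-4*y**2 - y + 15)/(y**3 - 2*y**2 - 3*y)) dy by partial fractions, (-4*y**2 - y + 15)/(y**3 - 2*y**2 - 3*y) = 3/(y + 1) - 2/(y - 3) - 5/y: now ∫(-5/y) dy + ∫(-2/(y - 3)) dy + ∫(3/(y + 1)) dy.
Step 2. Evaluate the standard form [assuming y > -1]: now 3*log(y + 1) + ∫(-5/y) dy + ∫(-2/(y - 3)) dy.
Step 3. Evaluate the standard form [assuming y > 0]: now -5*log(y) + 3*log(y + 1) + ∫(-2/(y - 3)) dy.
Step 4. Evaluate the standard form [assuming y > 3]: now -5*log(y) - 2*log(y - 3) + 3*log(y + 1).
Answer: -5*log(y) - 2*log(y - 3) + 3*log(y + 1).


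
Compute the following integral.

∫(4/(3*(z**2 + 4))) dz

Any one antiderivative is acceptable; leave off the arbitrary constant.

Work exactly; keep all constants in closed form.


Answer: 2*atan(z/2)/3.


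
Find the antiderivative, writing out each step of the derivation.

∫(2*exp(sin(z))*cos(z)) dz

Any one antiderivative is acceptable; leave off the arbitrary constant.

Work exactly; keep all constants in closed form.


Step 1. Substitute u = sin(z), turning ∫(2*exp(sin(z))*cos(z)) dz into ∫(2*exp(u)) du: now ∫(2*exp(u)) du.
Step 2. Evaluate the standard form: now 2*exp(u).
Step 3. Substitute back u = sin(z): now 2*exp(sin(z)).
Answer: 2*exp(sin(z)).


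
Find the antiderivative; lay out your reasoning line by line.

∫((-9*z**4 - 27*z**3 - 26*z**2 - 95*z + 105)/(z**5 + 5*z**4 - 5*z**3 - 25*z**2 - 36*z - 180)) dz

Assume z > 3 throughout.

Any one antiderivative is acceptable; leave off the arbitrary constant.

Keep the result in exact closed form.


Step 1. Decompose ∫((-9*z**4 - 27*z**3 - 26*z**2 - 95*z + 105)/(z**5 + 5*z**4 - 5*z**3 - 25*z**2 - 36*z - 180)) dz by partial fractions, (-9*z**4 - 27*z**3 - 26*z**2 - 95*z + 105)/(z**5 + 5*z**4 - 5*z**3 - 25*z**2 - 36*z - 180) = -1/(z**2 + 4) - 5/(z + 5) - 1/(z + 3) - 3/(z - 3): now ∫(-3/(z - 3)) dz + ∫(-1/(z + 3)) dz + ∫(-5/(z + 5)) dz + ∫(-1/(z**2 + 4)) dz.
Step 2. Evaluate the standard form [assuming z > -3]: now -log(z + 3) + ∫(-3/(z - 3)) dz + ∫(-5/(z + 5)) dz + ∫(-1/(z**2 + 4)) dz.
Step 3. Evaluate the standard form [assuming z > -5]: now -log(z + 3) - 5*log(z + 5) + ∫(-3/(z - 3)) dz + ∫(-1/(z**2 + 4)) dz.
Step 4. Evaluate the standard form [assuming z > 3]: now -3*log(z - 3) - log(z + 3) - 5*log(z + 5) + ∫(-1/(z**2 + 4)) dz.
Step 5. Evaluate the standard form: now -3*log(z - 3) - log(z + 3) - 5*log(z + 5) - atan(z/2)/2.
Answer: -3*log(z - 3) - log(z + 3) - 5*log(z + 5) - atan(z/2)/2.


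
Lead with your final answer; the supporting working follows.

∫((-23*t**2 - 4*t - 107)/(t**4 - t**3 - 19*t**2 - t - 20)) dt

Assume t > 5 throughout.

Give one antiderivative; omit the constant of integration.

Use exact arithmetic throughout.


The answer is -3*log(t - 5) + 3*log(t + 4) + 4*atan(t).
Step 1. Decompose ∫((-23*t**2 - 4*t - 107)/(t**4 - t**3 - 19*t**2 - t - 20)) dt by partial fractions, (-23*t**2 - 4*t - 107)/(t**4 - t**3 - 19*t**2 - t - 20) = 4/(t**2 + 1) + 3/(t + 4) - 3/(t - 5): now ∫(-3/(t - 5)) dt + ∫(3/(t + 4)) dt + ∫(4/(t**2 + 1)) dt.
Step 2. Evaluate the standard form [assuming t > -4]: now 3*log(t + 4) + ∫(-3/(t - 5)) dt + ∫(4/(t**2 + 1)) dt.
Step 3. Evaluate the standard form [assuming t > 5]: now -3*log(t - 5) + 3*log(t + 4) + ∫(4/(t**2 + 1)) dt.
Step 4. Evaluate the standard form: now -3*log(t - 5) + 3*log(t + 4) + 4*atan(t).
Answer: -3*log(t - 5) + 3*log(t + 4) + 4*atan(t).


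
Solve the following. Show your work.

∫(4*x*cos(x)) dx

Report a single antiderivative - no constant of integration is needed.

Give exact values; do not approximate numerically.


Step 1. Integrate ∫(4*x*cos(x)) dx by parts with u = x, dv = (4*cos(x)) dx, so v = 4*sin(x): now 4*x*sin(x) + ∫(-4*sin(x)) dx.
Step 2. Evaluate the standard form: now 4*x*sin(x) + 4*cos(x).
Answer: 4*x*sin(x) + 4*cos(x).


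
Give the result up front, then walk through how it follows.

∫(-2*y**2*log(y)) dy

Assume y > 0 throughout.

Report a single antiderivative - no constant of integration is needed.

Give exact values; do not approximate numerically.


The answer is -2*y**3*log(y)/3 + 2*y**3/9.
Step 1. Integrate ∫(-2*y**2*log(y)) dy by parts with u = log(y), dv = (-2*y**2) dy, so v = -2*y**3/3 [assuming y > 0]: now -2*y**3*log(y)/3 + ∫(2*y**2/3) dy.
Step 2. Evaluate the standard form: now -2*y**3*log(y)/3 + 2*y**3/9.
Answer: -2*y**3*log(y)/3 + 2*y**3/9.


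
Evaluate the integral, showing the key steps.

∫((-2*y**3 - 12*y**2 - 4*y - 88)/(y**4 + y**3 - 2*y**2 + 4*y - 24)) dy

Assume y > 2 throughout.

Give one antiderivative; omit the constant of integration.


Step 1. Decompose ∫((-2*y**3 - 12*y**2 - 4*y - 88)/(y**4 + y**3 - 2*y**2 + 4*y - 24)) dy by partial fractions, (-2*y**3 - 12*y**2 - 4*y - 88)/(y**4 + y**3 - 2*y**2 + 4*y - 24) = 4/(y**2 + 4) + 2/(y + 3) - 4/(y - 2): now ∫(-4/(y - 2)) dy + ∫(2/(y + 3)) dy + ∫(4/(y**2 + 4)) dy.
Step 2. Evaluate the standard form [assuming y > -3]: now 2*log(y + 3) + ∫(-4/(y - 2)) dy + ∫(4/(y**2 + 4)) dy.
Step 3. Evaluate the standard form [assuming y > 2]: now -4*log(y - 2) + 2*log(y + 3) + ∫(4/(y**2 + 4)) dy.
Step 4. Evaluate the standard form: now -4*log(y - 2) + 2*log(y + 3) + 2*atan(y/2).
Answer: -4*log(y - 2) + 2*log(y + 3) + 2*atan(y/2).


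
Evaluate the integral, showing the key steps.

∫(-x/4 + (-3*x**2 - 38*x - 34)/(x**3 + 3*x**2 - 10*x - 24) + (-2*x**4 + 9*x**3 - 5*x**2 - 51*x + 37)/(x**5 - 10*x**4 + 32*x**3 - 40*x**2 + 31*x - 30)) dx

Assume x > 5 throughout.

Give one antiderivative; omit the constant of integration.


Step 1. Rewrite: now ∫(-x/4) dx + ∫((-3*x**2 - 38*x - 34)/(x**3 + 3*x**2 - 10*x - 24)) dx + ∫((-2*x**4 + 9*x**3 - 5*x**2 - 51*x + 37)/(x**5 - 10*x**4 + 32*x**3 - 40*x**2 + 31*x - 30)) dx.
Step 2. Evaluate the standard form: now -x**2/8 + ∫((-3*x**2 - 38*x - 34)/(x**3 + 3*x**2 - 10*x - 24)) dx + ∫((-2*x**4 + 9*x**3 - 5*x**2 - 51*x + 37)/(x**5 - 10*x**4 + 32*x**3 - 40*x**2 + 31*x - 30)) dx.
Step 3. Decompose ∫((-3*x**2 - 38*x - 34)/(x**3 + 3*x**2 - 10*x - 24)) dx by partial fractions, (-3*x**2 - 38*x - 34)/(x**3 + 3*x**2 - 10*x - 24) = 5/(x + 4) - 3/(x + 2) - 5/(x - 3): now -x**2/8 + ∫((-2*x**4 + 9*x**3 - 5*x**2 - 51*x + 37)/(x**5 - 10*x**4 + 32*x**3 - 40*x**2 + 31*x - 30)) dx + ∫(-5/(x - 3)) dx + ∫(-3/(x + 2)) dx + ∫(5/(x + 4)) dx.
Step 4. Evaluate the standard form [assuming x > -2]: now -x**2/8 - 3*log(x + 2) + ∫((-2*x**4 + 9*x**3 - 5*x**2 - 51*x + 37)/(x**5 - 10*x**4 + 32*x**3 - 40*x**2 + 31*x - 30)) dx + ∫(-5/(x - 3)) dx + ∫(5/(x + 4)) dx.
Step 5. Evaluate the standard form [assuming x > 3]: now -x**2/8 - 5*log(x - 3) - 3*log(x + 2) + ∫((-2*x**4 + 9*x**3 - 5*x**2 - 51*x + 37)/(x**5 - 10*x**4 + 32*x**3 - 40*x**2 + 31*x - 30)) dx + ∫(5/(x + 4)) dx.
Step 6. Evaluate the standard form [assuming x > -4]: now -x**2/8 - 5*log(x - 3) - 3*log(x + 2) + 5*log(x + 4) + ∫((-2*x**4 + 9*x**3 - 5*x**2 - 51*x + 37)/(x**5 - 10*x**4 + 32*x**3 - 40*x**2 + 31*x - 30)) dx.
Step 7. Decompose ∫((-2*x**4 + 9*x**3 - 5*x**2 - 51*x + 37)/(x**5 - 10*x**4 + 32*x**3 - 40*x**2 + 31*x - 30)) dx by partial fractions, (-2*x**4 + 9*x**3 - 5*x**2 - 51*x + 37)/(x**5 - 10*x**4 + 32*x**3 - 40*x**2 + 31*x - 30) = -2/(x**2 + 1) - 3/(x - 2) + 4/(x - 3) - 3/(x - 5): now -x**2/8 - 5*log(x - 3) - 3*log(x + 2) + 5*log(x + 4) + ∫(-3/(x - 5)) dx + ∫(4/(x - 3)) dx + ∫(-3/(x - 2)) dx + ∫(-2/(x**2 + 1)) dx.
Step 8. Evaluate the standard form [assuming x > 3]: now -x**2/8 - log(x - 3) - 3*log(x + 2) + 5*log(x + 4) + ∫(-3/(x - 5)) dx + ∫(-3/(x - 2)) dx + ∫(-2/(x**2 + 1)) dx.
Step 9. Evaluate the standard form [assuming x > 5]: now -x**2/8 - 3*log(x - 5) - log(x - 3) - 3*log(x + 2) + 5*log(x + 4) + ∫(-3/(x - 2)) dx + ∫(-2/(x**2 + 1)) dx.
Step 10. Evaluate the standard form [assuming x > 2]: now -x**2/8 - 3*log(x - 5) - log(x - 3) - 3*log(x - 2) - 3*log(x + 2) + 5*log(x + 4) + ∫(-2/(x**2 + 1)) dx.
Step 11. Evaluate the standard form: now -x**2/8 - 3*log(x - 5) - log(x - 3) - 3*log(x - 2) - 3*log(x + 2) + 5*log(x + 4) - 2*atan(x).
Answer: -x**2/8 - 3*log(x - 5) - log(x - 3) - 3*log(x - 2) - 3*log(x + 2) + 5*log(x + 4) - 2*atan(x).


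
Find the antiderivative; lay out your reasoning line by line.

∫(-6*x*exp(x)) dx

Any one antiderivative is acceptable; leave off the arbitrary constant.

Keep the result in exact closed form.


Step 1. Integrate ∫(-6*x*exp(x)) dx by parts with u = x, dv = (-6*exp(x)) dx, so v = -6*exp(x): now -6*x*exp(x) + ∫(6*exp(x)) dx.
Step 2. Evaluate the standard form: now -6*x*exp(x) + 6*exp(x).
Answer: -6*x*exp(x) + 6*exp(x).


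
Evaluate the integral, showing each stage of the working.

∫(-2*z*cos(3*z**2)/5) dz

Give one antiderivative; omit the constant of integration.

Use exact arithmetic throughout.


Step 1. Substitute u = z**2, turning ∫(-2*z*cos(3*z**2)/5) dz into ∫(-cos(3*u)/5) du: now ∫(-cos(3*u)/5) du.
Step 2. Evaluate the standard form: now -sin(3*u)/15.
Step 3. Substitute back u = z**2: now -sin(3*z**2)/15.
Answer: -sin(3*z**2)/15.


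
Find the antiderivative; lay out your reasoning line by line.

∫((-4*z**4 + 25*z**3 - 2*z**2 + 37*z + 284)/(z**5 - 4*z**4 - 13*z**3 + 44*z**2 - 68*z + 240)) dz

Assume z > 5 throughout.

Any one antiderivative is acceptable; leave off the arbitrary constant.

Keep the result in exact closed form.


Step 1. Decompose ∫((-4*z**4 + 25*z**3 - 2*z**2 + 37*z + 284)/(z**5 - 4*z**4 - 13*z**3 + 44*z**2 - 68*z + 240)) dz by partial fractions, (-4*z**4 + 25*z**3 - 2*z**2 + 37*z + 284)/(z**5 - 4*z**4 - 13*z**3 + 44*z**2 - 68*z + 240) = 3/(z**2 + 4) - 2/(z + 4) - 4/(z - 3) + 2/(z - 5): now ∫(2/(z - 5)) dz + ∫(-4/(z - 3)) dz + ∫(-2/(z + 4)) dz + ∫(3/(z**2 + 4)) dz.
Step 2. Evaluate the standard form [assuming z > 5]: now 2*log(z - 5) + ∫(-4/(z - 3)) dz + ∫(-2/(z + 4)) dz + ∫(3/(z**2 + 4)) dz.
Step 3. Evaluate the standard form [assuming z > -4]: now 2*log(z - 5) - 2*log(z + 4) + ∫(-4/(z - 3)) dz + ∫(3/(z**2 + 4)) dz.
Step 4. Evaluate the standard form [assuming z > 3]: now 2*log(z - 5) - 4*log(z - 3) - 2*log(z + 4) + ∫(3/(z**2 + 4)) dz.
Step 5. Evaluate the standard form: now 2*log(z - 5) - 4*log(z - 3) - 2*log(z + 4) + 3*atan(z/2)/2.
Answer: 2*log(z - 5) - 4*log(z - 3) - 2*log(z + 4) + 3*atan(z/2)/2.


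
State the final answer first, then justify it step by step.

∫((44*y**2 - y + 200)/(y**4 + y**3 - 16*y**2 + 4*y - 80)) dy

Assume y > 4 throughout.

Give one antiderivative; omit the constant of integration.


The answer is 5*log(y - 4) - 5*log(y + 5) - atan(y/2)/2.
Step 1. Decompose ∫((44*y**2 - y + 200)/(y**4 + y**3 - 16*y**2 + 4*y - 80)) dy by partial fractions, (44*y**2 - y + 200)/(y**4 + y**3 - 16*y**2 + 4*y - 80) = -1/(y**2 + 4) - 5/(y + 5) + 5/(y - 4): now ∫(5/(y - 4)) dy + ∫(-5/(y + 5)) dy + ∫(-1/(y**2 + 4)) dy.
Step 2. Evaluate the standard form [assuming y > -5]: now -5*log(y + 5) + ∫(5/(y - 4)) dy + ∫(-1/(y**2 + 4)) dy.
Step 3. Evaluate the standard form [assuming y > 4]: now 5*log(y - 4) - 5*log(y + 5) + ∫(-1/(y**2 + 4)) dy.
Step 4. Evaluate the standard form: now 5*log(y - 4) - 5*log(y + 5) - atan(y/2)/2.
Answer: 5*log(y - 4) - 5*log(y + 5) - atan(y/2)/2.


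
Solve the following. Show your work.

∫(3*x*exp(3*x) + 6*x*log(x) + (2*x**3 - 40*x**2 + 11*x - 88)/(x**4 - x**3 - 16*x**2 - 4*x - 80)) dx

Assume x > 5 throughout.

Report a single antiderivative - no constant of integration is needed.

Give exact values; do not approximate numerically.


Step 1. Rewrite: now ∫(3*x*exp(3*x)) dx + ∫(6*x*log(x)) dx + ∫((2*x**3 - 40*x**2 + 11*x - 88)/(x**4 - x**3 - 16*x**2 - 4*x - 80)) dx.
Step 2. Integrate ∫(3*x*exp(3*x)) dx by parts with u = x, dv = (3*exp(3*x)) dx, so v = exp(3*x): now x*exp(3*x) + ∫(6*x*log(x)) dx + ∫((2*x**3 - 40*x**2 + 11*x - 88)/(x**4 - x**3 - 16*x**2 - 4*x - 80)) dx + ∫(-exp(3*x)) dx.
Step 3. Evaluate the standard form: now x*exp(3*x) - exp(3*x)/3 + ∫(6*x*log(x)) dx + ∫((2*x**3 - 40*x**2 + 11*x - 88)/(x**4 - x**3 - 16*x**2 - 4*x - 80)) dx.
Step 4. Decompose ∫((2*x**3 - 40*x**2 + 11*x - 88)/(x**4 - x**3 - 16*x**2 - 4*x - 80)) dx by partial fractions, (2*x**3 - 40*x**2 + 11*x - 88)/(x**4 - x**3 - 16*x**2 - 4*x - 80) = -3/(x**2 + 4) + 5/(x + 4) - 3/(x - 5): now x*exp(3*x) - exp(3*x)/3 + ∫(6*x*log(x)) dx + ∫(-3/(x - 5)) dx + ∫(5/(x + 4)) dx + ∫(-3/(x**2 + 4)) dx.
Step 5. Evaluate the standard form [assuming x > -4]: now x*exp(3*x) - exp(3*x)/3 + 5*log(x + 4) + ∫(6*x*log(x)) dx + ∫(-3/(x - 5)) dx + ∫(-3/(x**2 + 4)) dx.
Step 6. Evaluate the standard form [assuming x > 5]: now x*exp(3*x) - exp(3*x)/3 - 3*log(x - 5) + 5*log(x + 4) + ∫(6*x*log(x)) dx + ∫(-3/(x**2 + 4)) dx.
Step 7. Evaluate the standard form: now x*exp(3*x) - exp(3*x)/3 - 3*log(x - 5) + 5*log(x + 4) - 3*atan(x/2)/2 + ∫(6*x*log(x)) dx.
Step 8. Integrate ∫(6*x*log(x)) dx by parts with u = log(x), dv = (6*x) dx, so v = 3*x**2 [assuming x > 0]: now 3*x**2*log(x) + x*exp(3*x) - exp(3*x)/3 - 3*log(x - 5) + 5*log(x + 4) - 3*atan(x/2)/2 + ∫(-3*x) dx.
Step 9. Evaluate the standard form: now 3*x**2*log(x) - 3*x**2/2 + x*exp(3*x) - exp(3*x)/3 - 3*log(x - 5) + 5*log(x + 4) - 3*atan(x/2)/2.
Answer: 3*x**2*log(x) - 3*x**2/2 + x*exp(3*x) - exp(3*x)/3 - 3*log(x - 5) + 5*log(x + 4) - 3*atan(x/2)/2.


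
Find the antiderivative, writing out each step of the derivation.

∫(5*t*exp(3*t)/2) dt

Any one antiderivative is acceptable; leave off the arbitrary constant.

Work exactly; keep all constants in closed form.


Step 1. Integrate ∫(5*t*exp(3*t)/2) dt by parts with u = t, dv = (5*exp(3*t)/2) dt, so v = 5*exp(3*t)/6: now 5*t*exp(3*t)/6 + ∫(-5*exp(3*t)/6) dt.
Step 2. Evaluate the standard form: now 5*t*exp(3*t)/6 - 5*exp(3*t)/18.
Answer: 5*t*exp(3*t)/6 - 5*exp(3*t)/18.


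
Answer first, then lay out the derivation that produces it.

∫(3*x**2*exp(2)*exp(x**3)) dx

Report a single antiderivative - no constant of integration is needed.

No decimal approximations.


The answer is exp(x**3 + 2).
Step 1. Substitute u = x**3 + 2, turning ∫(3*x**2*exp(2)*exp(x**3)) dx into ∫(exp(u)) du: now ∫(exp(u)) du.
Step 2. Evaluate the standard form: now exp(u).
Step 3. Substitute back u = x**3 + 2: now exp(x**3 + 2).
Answer: exp(x**3 + 2).


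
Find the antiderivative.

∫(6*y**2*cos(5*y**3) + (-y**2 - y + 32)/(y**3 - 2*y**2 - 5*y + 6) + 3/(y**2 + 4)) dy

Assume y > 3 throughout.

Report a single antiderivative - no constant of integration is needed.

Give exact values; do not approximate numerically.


Answer: 2*log(y - 3) - 5*log(y - 1) + 2*log(y + 2) + 2*sin(5*y**3)/5 + 3*atan(y/2)/2.


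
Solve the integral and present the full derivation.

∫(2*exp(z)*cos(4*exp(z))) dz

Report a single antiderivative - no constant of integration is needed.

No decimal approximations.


Step 1. Substitute u = exp(z), turning ∫(2*exp(z)*cos(4*exp(z))) dz into ∫(2*cos(4*u)) du: now ∫(2*cos(4*u)) du.
Step 2. Evaluate the standard form: now sin(4*u)/2.
Step 3. Substitute back u = exp(z): now sin(4*exp(z))/2.
Answer: sin(4*exp(z))/2.


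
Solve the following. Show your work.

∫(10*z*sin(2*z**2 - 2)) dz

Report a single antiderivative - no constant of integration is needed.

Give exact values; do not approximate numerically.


Step 1. Substitute u = z**2 - 1, turning ∫(10*z*sin(2*z**2 - 2)) dz into ∫(5*sin(2*u)) du: now ∫(5*sin(2*u)) du.
Step 2. Evaluate the standard form: now -5*cos(2*u)/2.
Step 3. Substitute back u = z**2 - 1: now -5*cos(2*z**2 - 2)/2.
Answer: -5*cos(2*z**2 - 2)/2.


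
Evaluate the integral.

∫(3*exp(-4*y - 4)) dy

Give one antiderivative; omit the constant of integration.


Answer: -3*exp(-4*y - 4)/4.


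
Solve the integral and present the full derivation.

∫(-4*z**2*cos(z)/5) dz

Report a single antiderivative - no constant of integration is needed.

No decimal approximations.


Step 1. Integrate ∫(-4*z**2*cos(z)/5) dz by parts with u = z**2, dv = (-4*cos(z)/5) dz, so v = -4*sin(z)/5: now -4*z**2*sin(z)/5 + ∫(8*z*sin(z)/5) dz.
Step 2. Integrate ∫(8*z*sin(z)/5) dz by parts with u = z, dv = (8*sin(z)/5) dz, so v = -8*cos(z)/5: now -4*z**2*sin(z)/5 - 8*z*cos(z)/5 + ∫(8*cos(z)/5) dz.
Step 3. Evaluate the standard form: now -4*z**2*sin(z)/5 - 8*z*cos(z)/5 + 8*sin(z)/5.
Answer: -4*z**2*sin(z)/5 - 8*z*cos(z)/5 + 8*sin(z)/5.


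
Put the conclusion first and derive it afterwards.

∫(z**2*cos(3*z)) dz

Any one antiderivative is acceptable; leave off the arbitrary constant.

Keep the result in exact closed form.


The answer is z**2*sin(3*z)/3 + 2*z*cos(3*z)/9 - 2*sin(3*z)/27.
Step 1. Integrate ∫(z**2*cos(3*z)) dz by parts with u = z**2, dv = (cos(3*z)) dz, so v = sin(3*z)/3: now z**2*sin(3*z)/3 + ∫(-2*z*sin(3*z)/3) dz.
Step 2. Integrate ∫(-2*z*sin(3*z)/3) dz by parts with u = z, dv = (-2*sin(3*z)/3) dz, so v = 2*cos(3*z)/9: now z**2*sin(3*z)/3 + 2*z*cos(3*z)/9 + ∫(-2*cos(3*z)/9) dz.
Step 3. Evaluate the standard form: now z**2*sin(3*z)/3 + 2*z*cos(3*z)/9 - 2*sin(3*z)/27.
Answer: z**2*sin(3*z)/3 + 2*z*cos(3*z)/9 - 2*sin(3*z)/27.


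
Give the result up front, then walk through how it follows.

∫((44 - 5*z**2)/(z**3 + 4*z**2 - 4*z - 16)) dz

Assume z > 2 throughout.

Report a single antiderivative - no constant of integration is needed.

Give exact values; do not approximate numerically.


The answer is log(z - 2) - 3*log(z + 2) - 3*log(z + 4).
Step 1. Decompose ∫((44 - 5*z**2)/(z**3 + 4*z**2 - 4*z - 16)) dz by partial fractions, (44 - 5*z**2)/(z**3 + 4*z**2 - 4*z - 16) = -3/(z + 4) - 3/(z + 2) + 1/(z - 2): now ∫(1/(z - 2)) dz + ∫(-3/(z + 2)) dz + ∫(-3/(z + 4)) dz.
Step 2. Evaluate the standard form [assuming z > 2]: now log(z - 2) + ∫(-3/(z + 2)) dz + ∫(-3/(z + 4)) dz.
Step 3. Evaluate the standard form [assuming z > -2]: now log(z - 2) - 3*log(z + 2) + ∫(-3/(z + 4)) dz.
Step 4. Evaluate the standard form [assuming z > -4]: now log(z - 2) - 3*log(z + 2) - 3*log(z + 4).
Answer: log(z - 2) - 3*log(z + 2) - 3*log(z + 4).


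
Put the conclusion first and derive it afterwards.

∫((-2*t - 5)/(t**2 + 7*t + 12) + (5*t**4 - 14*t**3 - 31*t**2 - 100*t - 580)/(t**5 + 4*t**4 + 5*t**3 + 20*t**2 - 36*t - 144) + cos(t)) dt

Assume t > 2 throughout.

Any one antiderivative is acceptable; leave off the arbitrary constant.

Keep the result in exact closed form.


The answer is -3*log(t - 2) + 3*log(t + 2) + log(t + 3) + 2*log(t + 4) + sin(t) - 2*atan(t/3)/3.
Step 1. Rewrite: now ∫((-2*t - 5)/(t**2 + 7*t + 12)) dt + ∫((5*t**4 - 14*t**3 - 31*t**2 - 100*t - 580)/(t**5 + 4*t**4 + 5*t**3 + 20*t**2 - 36*t - 144)) dt + ∫(cos(t)) dt.
Step 2. Evaluate the standard form: now sin(t) + ∫((-2*t - 5)/(t**2 + 7*t + 12)) dt + ∫((5*t**4 - 14*t**3 - 31*t**2 - 100*t - 580)/(t**5 + 4*t**4 + 5*t**3 + 20*t**2 - 36*t - 144)) dt.
Step 3. Decompose ∫((5*t**4 - 14*t**3 - 31*t**2 - 100*t - 580)/(t**5 + 4*t**4 + 5*t**3 + 20*t**2 - 36*t - 144)) dt by partial fractions, (5*t**4 - 14*t**3 - 31*t**2 - 100*t - 580)/(t**5 + 4*t**4 + 5*t**3 + 20*t**2 - 36*t - 144) = -2/(t**2 + 9) + 5/(t + 4) + 3/(t + 2) - 3/(t - 2): now sin(t) + ∫((-2*t - 5)/(t**2 + 7*t + 12)) dt + ∫(-3/(t - 2)) dt + ∫(3/(t + 2)) dt + ∫(5/(t + 4)) dt + ∫(-2/(t**2 + 9)) dt.
Step 4. Evaluate the standard form [assuming t > 2]: now -3*log(t - 2) + sin(t) + ∫((-2*t - 5)/(t**2 + 7*t + 12)) dt + ∫(3/(t + 2)) dt + ∫(5/(t + 4)) dt + ∫(-2/(t**2 + 9)) dt.
Step 5. Evaluate the standard form [assuming t > -4]: now -3*log(t - 2) + 5*log(t + 4) + sin(t) + ∫((-2*t - 5)/(t**2 + 7*t + 12)) dt + ∫(3/(t + 2)) dt + ∫(-2/(t**2 + 9)) dt.
Step 6. Evaluate the standard form [assuming t > -2]: now -3*log(t - 2) + 3*log(t + 2) + 5*log(t + 4) + sin(t) + ∫((-2*t - 5)/(t**2 + 7*t + 12)) dt + ∫(-2/(t**2 + 9)) dt.
Step 7. Evaluate the standard form: now -3*log(t - 2) + 3*log(t + 2) + 5*log(t + 4) + sin(t) - 2*atan(t/3)/3 + ∫((-2*t - 5)/(t**2 + 7*t + 12)) dt.
Step 8. Decompose ∫((-2*t - 5)/(t**2 + 7*t + 12)) dt by partial fractions, (-2*t - 5)/(t**2 + 7*t + 12) = -3/(t + 4) + 1/(t + 3): now -3*log(t - 2) + 3*log(t + 2) + 5*log(t + 4) + sin(t) - 2*atan(t/3)/3 + ∫(1/(t + 3)) dt + ∫(-3/(t + 4)) dt.
Step 9. Evaluate the standard form [assuming t > -3]: now -3*log(t - 2) + 3*log(t + 2) + log(t + 3) + 5*log(t + 4) + sin(t) - 2*atan(t/3)/3 + ∫(-3/(t + 4)) dt.
Step 10. Evaluate the standard form [assuming t > -4]: now -3*log(t - 2) + 3*log(t + 2) + log(t + 3) + 2*log(t + 4) + sin(t) - 2*atan(t/3)/3.
Answer: -3*log(t - 2) + 3*log(t + 2) + log(t + 3) + 2*log(t + 4) + sin(t) - 2*atan(t/3)/3.


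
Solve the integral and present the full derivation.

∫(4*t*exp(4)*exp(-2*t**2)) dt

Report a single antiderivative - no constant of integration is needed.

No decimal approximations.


Step 1. Substitute u = t**2 - 2, turning ∫(4*t*exp(4)*exp(-2*t**2)) dt into ∫(2*exp(-2*u)) du: now ∫(2*exp(-2*u)) du.
Step 2. Evaluate the standard form: now -exp(-2*u).
Step 3. Substitute back u = t**2 - 2: now -exp(4 - 2*t**2).
Answer: -exp(4 - 2*t**2).


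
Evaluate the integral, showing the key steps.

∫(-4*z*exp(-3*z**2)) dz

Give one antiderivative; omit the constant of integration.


Step 1. Substitute u = z**2, turning ∫(-4*z*exp(-3*z**2)) dz into ∫(-2*exp(-3*u)) du: now ∫(-2*exp(-3*u)) du.
Step 2. Evaluate the standard form: now 2*exp(-3*u)/3.
Step 3. Substitute back u = z**2: now 2*exp(-3*z**2)/3.
Answer: 2*exp(-3*z**2)/3.


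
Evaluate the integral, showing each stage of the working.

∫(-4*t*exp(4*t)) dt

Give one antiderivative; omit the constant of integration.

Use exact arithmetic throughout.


Step 1. Integrate ∫(-4*t*exp(4*t)) dt by parts with u = t, dv = (-4*exp(4*t)) dt, so v = -exp(4*t): now -t*exp(4*t) + ∫(exp(4*t)) dt.
Step 2. Evaluate the standard form: now -t*exp(4*t) + exp(4*t)/4.
Answer: -t*exp(4*t) + exp(4*t)/4.


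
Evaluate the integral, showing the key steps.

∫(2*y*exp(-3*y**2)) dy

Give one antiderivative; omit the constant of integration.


Step 1. Substitute u = y**2, turning ∫(2*y*exp(-3*y**2)) dy into ∫(exp(-3*u)) du: now ∫(exp(-3*u)) du.
Step 2. Evaluate the standard form: now -exp(-3*u)/3.
Step 3. Substitute back u = y**2: now -exp(-3*y**2)/3.
Answer: -exp(-3*y**2)/3.


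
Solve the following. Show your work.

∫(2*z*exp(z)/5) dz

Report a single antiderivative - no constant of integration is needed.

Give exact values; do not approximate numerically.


Step 1. Integrate ∫(2*z*exp(z)/5) dz by parts with u = z, dv = (2*exp(z)/5) dz, so v = 2*exp(z)/5: now 2*z*exp(z)/5 + ∫(-2*exp(z)/5) dz.
Step 2. Evaluate the standard form: now 2*z*exp(z)/5 - 2*exp(z)/5.
Answer: 2*z*exp(z)/5 - 2*exp(z)/5.


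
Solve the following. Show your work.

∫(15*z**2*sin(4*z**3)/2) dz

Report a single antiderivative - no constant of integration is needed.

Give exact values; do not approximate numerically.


Step 1. Substitute u = z**3, turning ∫(15*z**2*sin(4*z**3)/2) dz into ∫(5*sin(4*u)/2) du: now ∫(5*sin(4*u)/2) du.
Step 2. Evaluate the standard form: now -5*cos(4*u)/8.
Step 3. Substitute back u = z**3: now -5*cos(4*z**3)/8.
Answer: -5*cos(4*z**3)/8.


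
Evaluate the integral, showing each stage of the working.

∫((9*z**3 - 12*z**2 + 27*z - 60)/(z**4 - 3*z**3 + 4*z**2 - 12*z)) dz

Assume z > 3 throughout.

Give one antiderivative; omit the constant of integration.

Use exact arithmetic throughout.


Step 1. Decompose ∫((9*z**3 - 12*z**2 + 27*z - 60)/(z**4 - 3*z**3 + 4*z**2 - 12*z)) dz by partial fractions, (9*z**3 - 12*z**2 + 27*z - 60)/(z**4 - 3*z**3 + 4*z**2 - 12*z) = 3/(z**2 + 4) + 4/(z - 3) + 5/z: now ∫(5/z) dz + ∫(4/(z - 3)) dz + ∫(3/(z**2 + 4)) dz.
Step 2. Evaluate the standard form [assuming z > 0]: now 5*log(z) + ∫(4/(z - 3)) dz + ∫(3/(z**2 + 4)) dz.
Step 3. Evaluate the standard form [assuming z > 3]: now 5*log(z) + 4*log(z - 3) + ∫(3/(z**2 + 4)) dz.
Step 4. Evaluate the standard form: now 5*log(z) + 4*log(z - 3) + 3*atan(z/2)/2.
Answer: 5*log(z) + 4*log(z - 3) + 3*atan(z/2)/2.


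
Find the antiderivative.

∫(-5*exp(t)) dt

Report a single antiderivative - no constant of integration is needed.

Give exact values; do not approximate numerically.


Answer: -5*exp(t).


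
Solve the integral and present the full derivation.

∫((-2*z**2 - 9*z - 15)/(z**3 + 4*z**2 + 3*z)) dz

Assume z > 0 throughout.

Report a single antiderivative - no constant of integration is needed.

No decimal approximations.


Step 1. Decompose ∫((-2*z**2 - 9*z - 15)/(z**3 + 4*z**2 + 3*z)) dz by partial fractions, (-2*z**2 - 9*z - 15)/(z**3 + 4*z**2 + 3*z) = -1/(z + 3) + 4/(z + 1) - 5/z: now ∫(-5/z) dz + ∫(4/(z + 1)) dz + ∫(-1/(z + 3)) dz.
Step 2. Evaluate the standard form [assuming z > -1]: now 4*log(z + 1) + ∫(-5/z) dz + ∫(-1/(z + 3)) dz.
Step 3. Evaluate the standard form [assuming z > 0]: now -5*log(z) + 4*log(z + 1) + ∫(-1/(z + 3)) dz.
Step 4. Evaluate the standard form [assuming z > -3]: now -5*log(z) + 4*log(z + 1) - log(z + 3).
Answer: -5*log(z) + 4*log(z + 1) - log(z + 3).


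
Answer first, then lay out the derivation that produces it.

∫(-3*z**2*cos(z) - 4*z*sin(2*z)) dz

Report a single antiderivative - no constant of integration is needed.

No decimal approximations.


The answer is -3*z**2*sin(z) - 6*z*cos(z) + 2*z*cos(2*z) + 6*sin(z) - sin(2*z).
Step 1. Rewrite: now ∫(-4*z*sin(2*z)) dz + ∫(-3*z**2*cos(z)) dz.
Step 2. Integrate ∫(-4*z*sin(2*z)) dz by parts with u = z, dv = (-4*sin(2*z)) dz, so v = 2*cos(2*z): now 2*z*cos(2*z) + ∫(-3*z**2*cos(z)) dz + ∫(-2*cos(2*z)) dz.
Step 3. Evaluate the standard form: now 2*z*cos(2*z) - sin(2*z) + ∫(-3*z**2*cos(z)) dz.
Step 4. Integrate ∫(-3*z**2*cos(z)) dz by parts with u = z**2, dv = (-3*cos(z)) dz, so v = -3*sin(z): now -3*z**2*sin(z) + 2*z*cos(2*z) - sin(2*z) + ∫(6*z*sin(z)) dz.
Step 5. Integrate ∫(6*z*sin(z)) dz by parts with u = z, dv = (6*sin(z)) dz, so v = -6*cos(z): now -3*z**2*sin(z) - 6*z*cos(z) + 2*z*cos(2*z) - sin(2*z) + ∫(6*cos(z)) dz.
Step 6. Evaluate the standard form: now -3*z**2*sin(z) - 6*z*cos(z) + 2*z*cos(2*z) + 6*sin(z) - sin(2*z).
Answer: -3*z**2*sin(z) - 6*z*cos(z) + 2*z*cos(2*z) + 6*sin(z) - sin(2*z).


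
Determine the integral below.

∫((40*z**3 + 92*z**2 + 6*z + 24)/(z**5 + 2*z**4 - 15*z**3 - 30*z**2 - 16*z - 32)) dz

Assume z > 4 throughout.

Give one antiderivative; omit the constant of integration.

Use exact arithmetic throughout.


Answer: 5*log(z - 4) - log(z + 2) - 4*log(z + 4) + 2*atan(z).


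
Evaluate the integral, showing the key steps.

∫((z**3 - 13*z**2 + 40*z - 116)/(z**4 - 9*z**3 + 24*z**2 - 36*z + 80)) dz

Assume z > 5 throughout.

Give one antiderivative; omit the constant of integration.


Step 1. Decompose ∫((z**3 - 13*z**2 + 40*z - 116)/(z**4 - 9*z**3 + 24*z**2 - 36*z + 80)) dz by partial fractions, (z**3 - 13*z**2 + 40*z - 116)/(z**4 - 9*z**3 + 24*z**2 - 36*z + 80) = -4/(z**2 + 4) + 5/(z - 4) - 4/(z - 5): now ∫(-4/(z - 5)) dz + ∫(5/(z - 4)) dz + ∫(-4/(z**2 + 4)) dz.
Step 2. Evaluate the standard form [assuming z > 5]: now -4*log(z - 5) + ∫(5/(z - 4)) dz + ∫(-4/(z**2 + 4)) dz.
Step 3. Evaluate the standard form [assuming z > 4]: now -4*log(z - 5) + 5*log(z - 4) + ∫(-4/(z**2 + 4)) dz.
Step 4. Evaluate the standard form: now -4*log(z - 5) + 5*log(z - 4) - 2*atan(z/2).
Answer: -4*log(z - 5) + 5*log(z - 4) - 2*atan(z/2).


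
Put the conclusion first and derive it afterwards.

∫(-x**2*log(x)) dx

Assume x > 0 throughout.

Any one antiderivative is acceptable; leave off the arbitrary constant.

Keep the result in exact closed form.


The answer is -x**3*log(x)/3 + x**3/9.
Step 1. Integrate ∫(-x**2*log(x)) dx by parts with u = log(x), dv = (-x**2) dx, so v = -x**3/3 [assuming x > 0]: now -x**3*log(x)/3 + ∫(x**2/3) dx.
Step 2. Evaluate the standard form: now -x**3*log(x)/3 + x**3/9.
Answer: -x**3*log(x)/3 + x**3/9.


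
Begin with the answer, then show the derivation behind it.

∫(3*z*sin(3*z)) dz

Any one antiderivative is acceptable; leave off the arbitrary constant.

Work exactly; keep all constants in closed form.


The answer is -z*cos(3*z) + sin(3*z)/3.
Step 1. Integrate ∫(3*z*sin(3*z)) dz by parts with u = z, dv = (3*sin(3*z)) dz, so v = -cos(3*z): now -z*cos(3*z) + ∫(cos(3*z)) dz.
Step 2. Evaluate the standard form: now -z*cos(3*z) + sin(3*z)/3.
Answer: -z*cos(3*z) + sin(3*z)/3.


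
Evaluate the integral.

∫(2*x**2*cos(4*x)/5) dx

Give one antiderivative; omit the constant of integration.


Answer: x**2*sin(4*x)/10 + x*cos(4*x)/20 - sin(4*x)/80.


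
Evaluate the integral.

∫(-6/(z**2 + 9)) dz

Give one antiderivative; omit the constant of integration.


Answer: -2*atan(z/3).


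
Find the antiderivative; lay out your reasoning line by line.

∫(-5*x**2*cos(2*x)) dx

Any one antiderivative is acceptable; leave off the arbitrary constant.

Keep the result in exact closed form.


Step 1. Integrate ∫(-5*x**2*cos(2*x)) dx by parts with u = x**2, dv = (-5*cos(2*x)) dx, so v = -5*sin(2*x)/2: now -5*x**2*sin(2*x)/2 + ∫(5*x*sin(2*x)) dx.
Step 2. Integrate ∫(5*x*sin(2*x)) dx by parts with u = x, dv = (5*sin(2*x)) dx, so v = -5*cos(2*x)/2: now -5*x**2*sin(2*x)/2 - 5*x*cos(2*x)/2 + ∫(5*cos(2*x)/2) dx.
Step 3. Evaluate the standard form: now -5*x**2*sin(2*x)/2 - 5*x*cos(2*x)/2 + 5*sin(2*x)/4.
Answer: -5*x**2*sin(2*x)/2 - 5*x*cos(2*x)/2 + 5*sin(2*x)/4.


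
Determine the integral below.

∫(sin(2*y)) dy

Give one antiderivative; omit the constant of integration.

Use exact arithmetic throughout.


Answer: -cos(2*y)/2.


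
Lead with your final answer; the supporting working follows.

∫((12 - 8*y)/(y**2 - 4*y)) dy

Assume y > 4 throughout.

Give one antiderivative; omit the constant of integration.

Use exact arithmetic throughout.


The answer is -3*log(y) - 5*log(y - 4).
Step 1. Decompose ∫((12 - 8*y)/(y**2 - 4*y)) dy by partial fractions, (12 - 8*y)/(y**2 - 4*y) = -5/(y - 4) - 3/y: now ∫(-3/y) dy + ∫(-5/(y - 4)) dy.
Step 2. Evaluate the standard form [assuming y > 4]: now -5*log(y - 4) + ∫(-3/y) dy.
Step 3. Evaluate the standard form [assuming y > 0]: now -3*log(y) - 5*log(y - 4).
Answer: -3*log(y) - 5*log(y - 4).


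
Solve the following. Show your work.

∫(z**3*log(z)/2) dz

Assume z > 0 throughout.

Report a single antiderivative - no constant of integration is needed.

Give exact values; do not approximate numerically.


Step 1. Integrate ∫(z**3*log(z)/2) dz by parts with u = log(z), dv = (z**3/2) dz, so v = z**4/8 [assuming z > 0]: now z**4*log(z)/8 + ∫(-z**3/8) dz.
Step 2. Evaluate the standard form: now z**4*log(z)/8 - z**4/32.
Answer: z**4*log(z)/8 - z**4/32.


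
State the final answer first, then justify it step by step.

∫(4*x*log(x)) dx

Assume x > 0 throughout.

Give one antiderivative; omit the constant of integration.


The answer is 2*x**2*log(x) - x**2.
Step 1. Integrate ∫(4*x*log(x)) dx by parts with u = log(x), dv = (4*x) dx, so v = 2*x**2 [assuming x > 0]: now 2*x**2*log(x) + ∫(-2*x) dx.
Step 2. Evaluate the standard form: now 2*x**2*log(x) - x**2.
Answer: 2*x**2*log(x) - x**2.


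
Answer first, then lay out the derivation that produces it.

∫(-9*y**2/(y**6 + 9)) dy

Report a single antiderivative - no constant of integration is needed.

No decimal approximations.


The answer is -atan(y**3/3).
Step 1. Substitute u = y**3, turning ∫(-9*y**2/(y**6 + 9)) dy into ∫(-3/(u**2 + 9)) du: now ∫(-3/(u**2 + 9)) du.
Step 2. Evaluate the standard form: now -atan(u/3).
Step 3. Substitute back u = y**3: now -atan(y**3/3).
Answer: -atan(y**3/3).
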